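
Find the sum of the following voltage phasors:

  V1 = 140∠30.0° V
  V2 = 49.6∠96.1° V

Step 1 — Convert each phasor to rectangular form:
  V1 = 140·(cos(30.0°) + j·sin(30.0°)) = 121.2 + j70 V
  V2 = 49.6·(cos(96.1°) + j·sin(96.1°)) = -5.271 + j49.32 V
Step 2 — Sum components: V_total = 116 + j119.3 V.
Step 3 — Convert to polar: |V_total| = 166.4 V, ∠V_total = 45.8°.

V_total = 166.4∠45.8° V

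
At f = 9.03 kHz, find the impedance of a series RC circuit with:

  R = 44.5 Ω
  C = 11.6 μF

Step 1 — Angular frequency: ω = 2π·f = 2π·9030 = 5.674e+04 rad/s.
Step 2 — Component impedances:
  R: Z = R = 44.5 Ω
  C: Z = 1/(jωC) = -j/(ω·C) = 0 - j1.519 Ω
Step 3 — Series combination: Z_total = R + C = 44.5 - j1.519 Ω = 44.53∠-2.0° Ω.

Z = 44.5 - j1.519 Ω = 44.53∠-2.0° Ω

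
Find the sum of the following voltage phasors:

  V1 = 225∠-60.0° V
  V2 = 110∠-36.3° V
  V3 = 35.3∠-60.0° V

Step 1 — Convert each phasor to rectangular form:
  V1 = 225·(cos(-60.0°) + j·sin(-60.0°)) = 112.5 - j194.9 V
  V2 = 110·(cos(-36.3°) + j·sin(-36.3°)) = 88.65 - j65.12 V
  V3 = 35.3·(cos(-60.0°) + j·sin(-60.0°)) = 17.65 - j30.57 V
Step 2 — Sum components: V_total = 218.8 - j290.5 V.
Step 3 — Convert to polar: |V_total| = 363.7 V, ∠V_total = -53.0°.

V_total = 363.7∠-53.0° V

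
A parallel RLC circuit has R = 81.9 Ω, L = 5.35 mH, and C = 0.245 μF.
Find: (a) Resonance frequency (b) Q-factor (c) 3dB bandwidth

Step 1 — Resonance: ω₀ = 1/√(LC) = 1/√(0.00535·2.45e-07) = 2.762e+04 rad/s.
Step 2 — f₀ = ω₀/(2π) = 4396 Hz.
Step 3 — Parallel Q: Q = R/(ω₀L) = 81.9/(2.762e+04·0.00535) = 0.5542.
Step 4 — Bandwidth: Δω = ω₀/Q = 4.984e+04 rad/s; BW = Δω/(2π) = 7932 Hz.

(a) f₀ = 4396 Hz  (b) Q = 0.5542  (c) BW = 7932 Hz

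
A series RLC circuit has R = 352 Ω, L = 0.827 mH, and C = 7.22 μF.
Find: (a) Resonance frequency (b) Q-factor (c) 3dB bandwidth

Step 1 — Resonance condition Im(Z)=0 gives ω₀ = 1/√(LC).
Step 2 — ω₀ = 1/√(0.000827·7.22e-06) = 1.294e+04 rad/s.
Step 3 — f₀ = ω₀/(2π) = 2060 Hz.
Step 4 — Series Q: Q = ω₀L/R = 1.294e+04·0.000827/352 = 0.0304.
Step 5 — 3dB bandwidth: Δω = ω₀/Q = 4.256e+05 rad/s; BW = Δω/(2π) = 6.774e+04 Hz.

(a) f₀ = 2060 Hz  (b) Q = 0.0304  (c) BW = 6.774e+04 Hz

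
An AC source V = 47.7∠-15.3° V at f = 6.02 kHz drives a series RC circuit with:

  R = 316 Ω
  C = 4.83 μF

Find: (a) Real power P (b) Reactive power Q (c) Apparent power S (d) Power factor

Step 1 — Angular frequency: ω = 2π·f = 2π·6020 = 3.782e+04 rad/s.
Step 2 — Component impedances:
  R: Z = R = 316 Ω
  C: Z = 1/(jωC) = -j/(ω·C) = 0 - j5.474 Ω
Step 3 — Series combination: Z_total = R + C = 316 - j5.474 Ω = 316∠-1.0° Ω.
Step 4 — Source phasor: V = 47.7∠-15.3° V = 46.01 - j12.59 V.
Step 5 — Current: I = V / Z = 0.1462 - j0.0373 A = 0.1509∠-14.3° A.
Step 6 — Complex power: S = V·I* = 7.198 - j0.1247 VA.
Step 7 — Real power: P = Re(S) = 7.198 W.
Step 8 — Reactive power: Q = Im(S) = -0.1247 VAR.
Step 9 — Apparent power: |S| = 7.199 VA.
Step 10 — Power factor: PF = P/|S| = 0.9999 (leading).

(a) P = 7.198 W  (b) Q = -0.1247 VAR  (c) S = 7.199 VA  (d) PF = 0.9999 (leading)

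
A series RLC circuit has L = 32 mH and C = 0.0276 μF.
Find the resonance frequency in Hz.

Step 1 — Resonance condition Im(Z)=0 gives ω₀ = 1/√(LC).
Step 2 — ω₀ = 1/√(0.032·2.76e-08) = 3.365e+04 rad/s.
Step 3 — f₀ = ω₀/(2π) = 5355 Hz.

f₀ = 5355 Hz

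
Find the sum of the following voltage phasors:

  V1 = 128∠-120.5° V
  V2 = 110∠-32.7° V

Step 1 — Convert each phasor to rectangular form:
  V1 = 128·(cos(-120.5°) + j·sin(-120.5°)) = -64.96 - j110.3 V
  V2 = 110·(cos(-32.7°) + j·sin(-32.7°)) = 92.57 - j59.43 V
Step 2 — Sum components: V_total = 27.6 - j169.7 V.
Step 3 — Convert to polar: |V_total| = 171.9 V, ∠V_total = -80.8°.

V_total = 171.9∠-80.8° V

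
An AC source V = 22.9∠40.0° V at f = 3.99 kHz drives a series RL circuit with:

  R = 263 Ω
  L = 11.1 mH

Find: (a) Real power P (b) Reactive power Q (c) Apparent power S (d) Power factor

Step 1 — Angular frequency: ω = 2π·f = 2π·3990 = 2.507e+04 rad/s.
Step 2 — Component impedances:
  R: Z = R = 263 Ω
  L: Z = jωL = j·2.507e+04·0.0111 = 0 + j278.3 Ω
Step 3 — Series combination: Z_total = R + L = 263 + j278.3 Ω = 382.9∠46.6° Ω.
Step 4 — Source phasor: V = 22.9∠40.0° V = 17.54 + j14.72 V.
Step 5 — Current: I = V / Z = 0.05941 - j0.006891 A = 0.05981∠-6.6° A.
Step 6 — Complex power: S = V·I* = 0.9407 + j0.9954 VA.
Step 7 — Real power: P = Re(S) = 0.9407 W.
Step 8 — Reactive power: Q = Im(S) = 0.9954 VAR.
Step 9 — Apparent power: |S| = 1.37 VA.
Step 10 — Power factor: PF = P/|S| = 0.6869 (lagging).

(a) P = 0.9407 W  (b) Q = 0.9954 VAR  (c) S = 1.37 VA  (d) PF = 0.6869 (lagging)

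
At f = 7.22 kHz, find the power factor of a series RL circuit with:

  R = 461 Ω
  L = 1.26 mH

Step 1 — Angular frequency: ω = 2π·f = 2π·7220 = 4.536e+04 rad/s.
Step 2 — Component impedances:
  R: Z = R = 461 Ω
  L: Z = jωL = j·4.536e+04·0.00126 = 0 + j57.16 Ω
Step 3 — Series combination: Z_total = R + L = 461 + j57.16 Ω = 464.5∠7.1° Ω.
Step 4 — Power factor: PF = cos(φ) = Re(Z)/|Z| = 461/464.53 = 0.9924.
Step 5 — Type: Im(Z) = 57.16 ⇒ lagging (phase φ = 7.1°).

PF = 0.9924 (lagging, φ = 7.1°)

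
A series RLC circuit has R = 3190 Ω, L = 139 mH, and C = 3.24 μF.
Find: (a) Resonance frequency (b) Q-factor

Step 1 — Resonance condition Im(Z)=0 gives ω₀ = 1/√(LC).
Step 2 — ω₀ = 1/√(0.139·3.24e-06) = 1490 rad/s.
Step 3 — f₀ = ω₀/(2π) = 237.2 Hz.
Step 4 — Series Q: Q = ω₀L/R = 1490·0.139/3190 = 0.06493.

(a) f₀ = 237.2 Hz  (b) Q = 0.06493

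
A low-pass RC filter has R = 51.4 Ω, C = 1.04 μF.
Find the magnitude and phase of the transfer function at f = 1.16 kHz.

Step 1 — Angular frequency: ω = 2π·1160 = 7288 rad/s.
Step 2 — Transfer function: H(jω) = 1/(1 + jωRC).
Step 3 — Denominator: 1 + jωRC = 1 + j·7288·51.4·1.04e-06 = 1 + j0.3896.
Step 4 — H = 0.8682 - j0.3383.
Step 5 — Magnitude: |H| = 0.9318 (-0.6 dB); phase: φ = -21.3°.

|H| = 0.9318 (-0.6 dB), φ = -21.3°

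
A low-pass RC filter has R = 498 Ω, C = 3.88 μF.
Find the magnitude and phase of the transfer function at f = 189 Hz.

Step 1 — Angular frequency: ω = 2π·189 = 1188 rad/s.
Step 2 — Transfer function: H(jω) = 1/(1 + jωRC).
Step 3 — Denominator: 1 + jωRC = 1 + j·1188·498·3.88e-06 = 1 + j2.295.
Step 4 — H = 0.1596 - j0.3662.
Step 5 — Magnitude: |H| = 0.3995 (-8.0 dB); phase: φ = -66.5°.

|H| = 0.3995 (-8.0 dB), φ = -66.5°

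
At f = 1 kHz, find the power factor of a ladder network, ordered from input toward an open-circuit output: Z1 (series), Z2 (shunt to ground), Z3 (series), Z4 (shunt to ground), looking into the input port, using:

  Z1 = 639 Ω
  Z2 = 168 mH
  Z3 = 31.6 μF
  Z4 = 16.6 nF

Step 1 — Angular frequency: ω = 2π·f = 2π·1000 = 6283 rad/s.
Step 2 — Component impedances:
  Z1: Z = R = 639 Ω
  Z2: Z = jωL = j·6283·0.168 = 0 + j1056 Ω
  Z3: Z = 1/(jωC) = -j/(ω·C) = 0 - j5.037 Ω
  Z4: Z = 1/(jωC) = -j/(ω·C) = 0 - j9588 Ω
Step 3 — Ladder network (open output): work backward from the far end, alternating series and parallel combinations. Z_in = 639 + j1186 Ω = 1347∠61.7° Ω.
Step 4 — Power factor: PF = cos(φ) = Re(Z)/|Z| = 639/1347.3 = 0.4743.
Step 5 — Type: Im(Z) = 1186 ⇒ lagging (phase φ = 61.7°).

PF = 0.4743 (lagging, φ = 61.7°)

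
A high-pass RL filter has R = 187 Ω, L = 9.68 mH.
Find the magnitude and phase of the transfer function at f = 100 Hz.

Step 1 — Angular frequency: ω = 2π·100 = 628.3 rad/s.
Step 2 — Transfer function: H(jω) = jωL/(R + jωL).
Step 3 — Numerator jωL = j·6.082; denominator R + jωL = 187 + j6.082.
Step 4 — H = 0.001057 + j0.03249.
Step 5 — Magnitude: |H| = 0.03251 (-29.8 dB); phase: φ = 88.1°.

|H| = 0.03251 (-29.8 dB), φ = 88.1°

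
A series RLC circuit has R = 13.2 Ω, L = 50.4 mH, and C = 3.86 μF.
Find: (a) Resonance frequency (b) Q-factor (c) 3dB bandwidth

Step 1 — Resonance condition Im(Z)=0 gives ω₀ = 1/√(LC).
Step 2 — ω₀ = 1/√(0.0504·3.86e-06) = 2267 rad/s.
Step 3 — f₀ = ω₀/(2π) = 360.8 Hz.
Step 4 — Series Q: Q = ω₀L/R = 2267·0.0504/13.2 = 8.657.
Step 5 — 3dB bandwidth: Δω = ω₀/Q = 261.9 rad/s; BW = Δω/(2π) = 41.68 Hz.

(a) f₀ = 360.8 Hz  (b) Q = 8.657  (c) BW = 41.68 Hz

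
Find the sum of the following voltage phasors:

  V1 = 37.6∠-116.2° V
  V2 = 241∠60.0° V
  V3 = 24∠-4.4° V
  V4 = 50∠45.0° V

Step 1 — Convert each phasor to rectangular form:
  V1 = 37.6·(cos(-116.2°) + j·sin(-116.2°)) = -16.6 - j33.74 V
  V2 = 241·(cos(60.0°) + j·sin(60.0°)) = 120.5 + j208.7 V
  V3 = 24·(cos(-4.4°) + j·sin(-4.4°)) = 23.93 - j1.841 V
  V4 = 50·(cos(45.0°) + j·sin(45.0°)) = 35.36 + j35.36 V
Step 2 — Sum components: V_total = 163.2 + j208.5 V.
Step 3 — Convert to polar: |V_total| = 264.8 V, ∠V_total = 51.9°.

V_total = 264.8∠51.9° V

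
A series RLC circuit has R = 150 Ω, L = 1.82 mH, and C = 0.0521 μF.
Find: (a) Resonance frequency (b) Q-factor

Step 1 — Resonance condition Im(Z)=0 gives ω₀ = 1/√(LC).
Step 2 — ω₀ = 1/√(0.00182·5.21e-08) = 1.027e+05 rad/s.
Step 3 — f₀ = ω₀/(2π) = 1.634e+04 Hz.
Step 4 — Series Q: Q = ω₀L/R = 1.027e+05·0.00182/150 = 1.246.

(a) f₀ = 1.634e+04 Hz  (b) Q = 1.246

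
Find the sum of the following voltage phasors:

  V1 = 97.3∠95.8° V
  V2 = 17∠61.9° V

Step 1 — Convert each phasor to rectangular form:
  V1 = 97.3·(cos(95.8°) + j·sin(95.8°)) = -9.833 + j96.8 V
  V2 = 17·(cos(61.9°) + j·sin(61.9°)) = 8.007 + j15 V
Step 2 — Sum components: V_total = -1.826 + j111.8 V.
Step 3 — Convert to polar: |V_total| = 111.8 V, ∠V_total = 90.9°.

V_total = 111.8∠90.9° V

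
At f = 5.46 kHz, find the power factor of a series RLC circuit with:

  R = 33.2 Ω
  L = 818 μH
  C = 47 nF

Step 1 — Angular frequency: ω = 2π·f = 2π·5460 = 3.431e+04 rad/s.
Step 2 — Component impedances:
  R: Z = R = 33.2 Ω
  L: Z = jωL = j·3.431e+04·0.000818 = 0 + j28.06 Ω
  C: Z = 1/(jωC) = -j/(ω·C) = 0 - j620.2 Ω
Step 3 — Series combination: Z_total = R + L + C = 33.2 - j592.1 Ω = 593.1∠-86.8° Ω.
Step 4 — Power factor: PF = cos(φ) = Re(Z)/|Z| = 33.2/593.1 = 0.05598.
Step 5 — Type: Im(Z) = -592.1 ⇒ leading (phase φ = -86.8°).

PF = 0.05598 (leading, φ = -86.8°)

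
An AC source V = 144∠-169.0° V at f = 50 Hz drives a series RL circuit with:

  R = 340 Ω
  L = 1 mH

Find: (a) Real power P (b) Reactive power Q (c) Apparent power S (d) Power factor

Step 1 — Angular frequency: ω = 2π·f = 2π·50 = 314.2 rad/s.
Step 2 — Component impedances:
  R: Z = R = 340 Ω
  L: Z = jωL = j·314.2·0.001 = 0 + j0.3142 Ω
Step 3 — Series combination: Z_total = R + L = 340 + j0.3142 Ω = 340∠0.1° Ω.
Step 4 — Source phasor: V = 144∠-169.0° V = -141.4 - j27.48 V.
Step 5 — Current: I = V / Z = -0.4158 - j0.08043 A = 0.4235∠-169.1° A.
Step 6 — Complex power: S = V·I* = 60.99 + j0.05635 VA.
Step 7 — Real power: P = Re(S) = 60.99 W.
Step 8 — Reactive power: Q = Im(S) = 0.05635 VAR.
Step 9 — Apparent power: |S| = 60.99 VA.
Step 10 — Power factor: PF = P/|S| = 1 (lagging).

(a) P = 60.99 W  (b) Q = 0.05635 VAR  (c) S = 60.99 VA  (d) PF = 1 (lagging)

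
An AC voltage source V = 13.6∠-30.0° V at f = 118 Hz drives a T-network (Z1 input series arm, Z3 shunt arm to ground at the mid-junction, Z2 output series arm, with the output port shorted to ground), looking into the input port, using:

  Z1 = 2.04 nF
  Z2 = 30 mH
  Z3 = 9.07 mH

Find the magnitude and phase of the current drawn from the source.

Step 1 — Angular frequency: ω = 2π·f = 2π·118 = 741.4 rad/s.
Step 2 — Component impedances:
  Z1: Z = 1/(jωC) = -j/(ω·C) = 0 - j6.612e+05 Ω
  Z2: Z = jωL = j·741.4·0.03 = 0 + j22.24 Ω
  Z3: Z = jωL = j·741.4·0.00907 = 0 + j6.725 Ω
Step 3 — With the output port shorted to ground, the output series arm Z2 runs from the junction to ground; the shunt arm Z3 also runs from the junction to ground. They appear in parallel: Z3 || Z2 = 0 + j5.164 Ω.
Step 4 — Series with input arm Z1: Z_in = Z1 + (Z3 || Z2) = 0 - j6.612e+05 Ω = 6.612e+05∠-90.0° Ω.
Step 5 — Source phasor: V = 13.6∠-30.0° V = 11.78 - j6.8 V.
Step 6 — Ohm's law: I = V / Z_total = (11.78 - j6.8) / (0 - j6.612e+05) = 1.029e-05 + j1.781e-05 A.
Step 7 — Convert to polar: |I| = 2.057e-05 A, ∠I = 60.0°.

I = 2.057e-05∠60.0° A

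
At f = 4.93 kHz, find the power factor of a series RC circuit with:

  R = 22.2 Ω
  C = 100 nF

Step 1 — Angular frequency: ω = 2π·f = 2π·4930 = 3.098e+04 rad/s.
Step 2 — Component impedances:
  R: Z = R = 22.2 Ω
  C: Z = 1/(jωC) = -j/(ω·C) = 0 - j322.8 Ω
Step 3 — Series combination: Z_total = R + C = 22.2 - j322.8 Ω = 323.6∠-86.1° Ω.
Step 4 — Power factor: PF = cos(φ) = Re(Z)/|Z| = 22.2/323.6 = 0.0686.
Step 5 — Type: Im(Z) = -322.8 ⇒ leading (phase φ = -86.1°).

PF = 0.0686 (leading, φ = -86.1°)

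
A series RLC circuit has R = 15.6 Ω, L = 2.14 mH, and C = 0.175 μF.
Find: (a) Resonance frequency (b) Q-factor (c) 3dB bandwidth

Step 1 — Resonance: ω₀ = 1/√(LC) = 1/√(0.00214·1.75e-07) = 5.167e+04 rad/s.
Step 2 — f₀ = ω₀/(2π) = 8224 Hz.
Step 3 — Series Q: Q = ω₀L/R = 5.167e+04·0.00214/15.6 = 7.089.
Step 4 — Bandwidth: Δω = ω₀/Q = 7290 rad/s; BW = Δω/(2π) = 1160 Hz.

(a) f₀ = 8224 Hz  (b) Q = 7.089  (c) BW = 1160 Hz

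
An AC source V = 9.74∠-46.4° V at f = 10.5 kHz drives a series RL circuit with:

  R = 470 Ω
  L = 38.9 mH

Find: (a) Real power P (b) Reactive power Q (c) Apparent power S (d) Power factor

Step 1 — Angular frequency: ω = 2π·f = 2π·1.05e+04 = 6.597e+04 rad/s.
Step 2 — Component impedances:
  R: Z = R = 470 Ω
  L: Z = jωL = j·6.597e+04·0.0389 = 0 + j2566 Ω
Step 3 — Series combination: Z_total = R + L = 470 + j2566 Ω = 2609∠79.6° Ω.
Step 4 — Source phasor: V = 9.74∠-46.4° V = 6.717 - j7.053 V.
Step 5 — Current: I = V / Z = -0.002195 - j0.003019 A = 0.003733∠-126.0° A.
Step 6 — Complex power: S = V·I* = 0.00655 + j0.03577 VA.
Step 7 — Real power: P = Re(S) = 0.00655 W.
Step 8 — Reactive power: Q = Im(S) = 0.03577 VAR.
Step 9 — Apparent power: |S| = 0.03636 VA.
Step 10 — Power factor: PF = P/|S| = 0.1801 (lagging).

(a) P = 0.00655 W  (b) Q = 0.03577 VAR  (c) S = 0.03636 VA  (d) PF = 0.1801 (lagging)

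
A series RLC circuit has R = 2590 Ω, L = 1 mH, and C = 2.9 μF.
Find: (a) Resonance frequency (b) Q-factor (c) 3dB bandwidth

Step 1 — Resonance condition Im(Z)=0 gives ω₀ = 1/√(LC).
Step 2 — ω₀ = 1/√(0.001·2.9e-06) = 1.857e+04 rad/s.
Step 3 — f₀ = ω₀/(2π) = 2955 Hz.
Step 4 — Series Q: Q = ω₀L/R = 1.857e+04·0.001/2590 = 0.00717.
Step 5 — 3dB bandwidth: Δω = ω₀/Q = 2.59e+06 rad/s; BW = Δω/(2π) = 4.122e+05 Hz.

(a) f₀ = 2955 Hz  (b) Q = 0.00717  (c) BW = 4.122e+05 Hz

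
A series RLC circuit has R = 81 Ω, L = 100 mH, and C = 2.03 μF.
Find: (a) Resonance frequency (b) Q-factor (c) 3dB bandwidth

Step 1 — Resonance condition Im(Z)=0 gives ω₀ = 1/√(LC).
Step 2 — ω₀ = 1/√(0.1·2.03e-06) = 2219 rad/s.
Step 3 — f₀ = ω₀/(2π) = 353.2 Hz.
Step 4 — Series Q: Q = ω₀L/R = 2219·0.1/81 = 2.74.
Step 5 — 3dB bandwidth: Δω = ω₀/Q = 810 rad/s; BW = Δω/(2π) = 128.9 Hz.

(a) f₀ = 353.2 Hz  (b) Q = 2.74  (c) BW = 128.9 Hz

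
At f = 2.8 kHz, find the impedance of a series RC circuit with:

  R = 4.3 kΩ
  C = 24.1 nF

Step 1 — Angular frequency: ω = 2π·f = 2π·2800 = 1.759e+04 rad/s.
Step 2 — Component impedances:
  R: Z = R = 4300 Ω
  C: Z = 1/(jωC) = -j/(ω·C) = 0 - j2359 Ω
Step 3 — Series combination: Z_total = R + C = 4300 - j2359 Ω = 4904∠-28.7° Ω.

Z = 4300 - j2359 Ω = 4904∠-28.7° Ω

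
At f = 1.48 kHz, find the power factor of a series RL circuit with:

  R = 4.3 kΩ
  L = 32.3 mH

Step 1 — Angular frequency: ω = 2π·f = 2π·1480 = 9299 rad/s.
Step 2 — Component impedances:
  R: Z = R = 4300 Ω
  L: Z = jωL = j·9299·0.0323 = 0 + j300.4 Ω
Step 3 — Series combination: Z_total = R + L = 4300 + j300.4 Ω = 4310∠4.0° Ω.
Step 4 — Power factor: PF = cos(φ) = Re(Z)/|Z| = 4300/4310.5 = 0.9976.
Step 5 — Type: Im(Z) = 300.4 ⇒ lagging (phase φ = 4.0°).

PF = 0.9976 (lagging, φ = 4.0°)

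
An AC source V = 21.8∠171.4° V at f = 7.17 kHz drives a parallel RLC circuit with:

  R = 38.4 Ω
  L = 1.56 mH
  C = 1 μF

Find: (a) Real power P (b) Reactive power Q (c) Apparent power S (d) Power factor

Step 1 — Angular frequency: ω = 2π·f = 2π·7170 = 4.505e+04 rad/s.
Step 2 — Component impedances:
  R: Z = R = 38.4 Ω
  L: Z = jωL = j·4.505e+04·0.00156 = 0 + j70.28 Ω
  C: Z = 1/(jωC) = -j/(ω·C) = 0 - j22.2 Ω
Step 3 — Parallel combination: 1/Z_total = 1/R + 1/L + 1/C; Z_total = 15.99 - j18.93 Ω = 24.78∠-49.8° Ω.
Step 4 — Source phasor: V = 21.8∠171.4° V = -21.55 + j3.26 V.
Step 5 — Current: I = V / Z = -0.6618 - j0.5795 A = 0.8796∠-138.8° A.
Step 6 — Complex power: S = V·I* = 12.38 - j14.65 VA.
Step 7 — Real power: P = Re(S) = 12.38 W.
Step 8 — Reactive power: Q = Im(S) = -14.65 VAR.
Step 9 — Apparent power: |S| = 19.18 VA.
Step 10 — Power factor: PF = P/|S| = 0.6454 (leading).

(a) P = 12.38 W  (b) Q = -14.65 VAR  (c) S = 19.18 VA  (d) PF = 0.6454 (leading)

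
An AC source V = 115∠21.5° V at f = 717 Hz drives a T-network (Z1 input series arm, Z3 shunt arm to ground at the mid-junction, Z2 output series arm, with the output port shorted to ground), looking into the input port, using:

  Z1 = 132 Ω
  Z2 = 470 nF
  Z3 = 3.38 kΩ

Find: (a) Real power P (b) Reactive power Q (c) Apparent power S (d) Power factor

Step 1 — Angular frequency: ω = 2π·f = 2π·717 = 4505 rad/s.
Step 2 — Component impedances:
  Z1: Z = R = 132 Ω
  Z2: Z = 1/(jωC) = -j/(ω·C) = 0 - j472.3 Ω
  Z3: Z = R = 3380 Ω
Step 3 — With the output port shorted to ground, the output series arm Z2 runs from the junction to ground; the shunt arm Z3 also runs from the junction to ground. They appear in parallel: Z3 || Z2 = 64.73 - j463.2 Ω.
Step 4 — Series with input arm Z1: Z_in = Z1 + (Z3 || Z2) = 196.7 - j463.2 Ω = 503.3∠-67.0° Ω.
Step 5 — Source phasor: V = 115∠21.5° V = 107 + j42.15 V.
Step 6 — Current: I = V / Z = 0.006021 + j0.2284 A = 0.2285∠88.5° A.
Step 7 — Complex power: S = V·I* = 10.27 - j24.19 VA.
Step 8 — Real power: P = Re(S) = 10.27 W.
Step 9 — Reactive power: Q = Im(S) = -24.19 VAR.
Step 10 — Apparent power: |S| = 26.28 VA.
Step 11 — Power factor: PF = P/|S| = 0.3909 (leading).

(a) P = 10.27 W  (b) Q = -24.19 VAR  (c) S = 26.28 VA  (d) PF = 0.3909 (leading)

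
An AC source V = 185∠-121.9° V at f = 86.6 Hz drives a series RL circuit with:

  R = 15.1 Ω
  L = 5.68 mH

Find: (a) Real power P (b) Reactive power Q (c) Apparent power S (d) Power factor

Step 1 — Angular frequency: ω = 2π·f = 2π·86.6 = 544.1 rad/s.
Step 2 — Component impedances:
  R: Z = R = 15.1 Ω
  L: Z = jωL = j·544.1·0.00568 = 0 + j3.091 Ω
Step 3 — Series combination: Z_total = R + L = 15.1 + j3.091 Ω = 15.41∠11.6° Ω.
Step 4 — Source phasor: V = 185∠-121.9° V = -97.76 - j157.1 V.
Step 5 — Current: I = V / Z = -8.257 - j8.711 A = 12∠-133.5° A.
Step 6 — Complex power: S = V·I* = 2175 + j445.3 VA.
Step 7 — Real power: P = Re(S) = 2175 W.
Step 8 — Reactive power: Q = Im(S) = 445.3 VAR.
Step 9 — Apparent power: |S| = 2221 VA.
Step 10 — Power factor: PF = P/|S| = 0.9797 (lagging).

(a) P = 2175 W  (b) Q = 445.3 VAR  (c) S = 2221 VA  (d) PF = 0.9797 (lagging)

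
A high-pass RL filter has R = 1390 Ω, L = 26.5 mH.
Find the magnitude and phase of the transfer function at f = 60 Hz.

Step 1 — Angular frequency: ω = 2π·60 = 377 rad/s.
Step 2 — Transfer function: H(jω) = jωL/(R + jωL).
Step 3 — Numerator jωL = j·9.99; denominator R + jωL = 1390 + j9.99.
Step 4 — H = 5.165e-05 + j0.007187.
Step 5 — Magnitude: |H| = 0.007187 (-42.9 dB); phase: φ = 89.6°.

|H| = 0.007187 (-42.9 dB), φ = 89.6°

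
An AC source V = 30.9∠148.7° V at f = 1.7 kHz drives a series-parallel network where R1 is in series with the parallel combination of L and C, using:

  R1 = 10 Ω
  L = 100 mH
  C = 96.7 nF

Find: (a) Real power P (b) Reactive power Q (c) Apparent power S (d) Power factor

Step 1 — Angular frequency: ω = 2π·f = 2π·1700 = 1.068e+04 rad/s.
Step 2 — Component impedances:
  R1: Z = R = 10 Ω
  L: Z = jωL = j·1.068e+04·0.1 = 0 + j1068 Ω
  C: Z = 1/(jωC) = -j/(ω·C) = 0 - j968.2 Ω
Step 3 — Parallel branch: L || C = 1/(1/L + 1/C) = 0 - j1.034e+04 Ω.
Step 4 — Series with R1: Z_total = R1 + (L || C) = 10 - j1.034e+04 Ω = 1.034e+04∠-89.9° Ω.
Step 5 — Source phasor: V = 30.9∠148.7° V = -26.4 + j16.05 V.
Step 6 — Current: I = V / Z = -0.001555 - j0.002551 A = 0.002988∠-121.4° A.
Step 7 — Complex power: S = V·I* = 8.926e-05 - j0.09232 VA.
Step 8 — Real power: P = Re(S) = 8.926e-05 W.
Step 9 — Reactive power: Q = Im(S) = -0.09232 VAR.
Step 10 — Apparent power: |S| = 0.09232 VA.
Step 11 — Power factor: PF = P/|S| = 0.0009669 (leading).

(a) P = 8.926e-05 W  (b) Q = -0.09232 VAR  (c) S = 0.09232 VA  (d) PF = 0.0009669 (leading)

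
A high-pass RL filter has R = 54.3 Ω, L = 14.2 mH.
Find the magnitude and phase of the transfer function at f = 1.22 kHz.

Step 1 — Angular frequency: ω = 2π·1220 = 7665 rad/s.
Step 2 — Transfer function: H(jω) = jωL/(R + jωL).
Step 3 — Numerator jωL = j·108.8; denominator R + jωL = 54.3 + j108.8.
Step 4 — H = 0.8007 + j0.3994.
Step 5 — Magnitude: |H| = 0.8948 (-1.0 dB); phase: φ = 26.5°.

|H| = 0.8948 (-1.0 dB), φ = 26.5°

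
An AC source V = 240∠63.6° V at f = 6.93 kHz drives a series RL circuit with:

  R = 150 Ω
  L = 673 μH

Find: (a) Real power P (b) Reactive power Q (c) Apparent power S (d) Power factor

Step 1 — Angular frequency: ω = 2π·f = 2π·6930 = 4.354e+04 rad/s.
Step 2 — Component impedances:
  R: Z = R = 150 Ω
  L: Z = jωL = j·4.354e+04·0.000673 = 0 + j29.3 Ω
Step 3 — Series combination: Z_total = R + L = 150 + j29.3 Ω = 152.8∠11.1° Ω.
Step 4 — Source phasor: V = 240∠63.6° V = 106.7 + j215 V.
Step 5 — Current: I = V / Z = 0.9549 + j1.247 A = 1.57∠52.5° A.
Step 6 — Complex power: S = V·I* = 369.9 + j72.26 VA.
Step 7 — Real power: P = Re(S) = 369.9 W.
Step 8 — Reactive power: Q = Im(S) = 72.26 VAR.
Step 9 — Apparent power: |S| = 376.9 VA.
Step 10 — Power factor: PF = P/|S| = 0.9814 (lagging).

(a) P = 369.9 W  (b) Q = 72.26 VAR  (c) S = 376.9 VA  (d) PF = 0.9814 (lagging)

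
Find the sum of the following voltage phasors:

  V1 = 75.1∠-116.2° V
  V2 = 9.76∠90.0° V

Step 1 — Convert each phasor to rectangular form:
  V1 = 75.1·(cos(-116.2°) + j·sin(-116.2°)) = -33.16 - j67.38 V
  V2 = 9.76·(cos(90.0°) + j·sin(90.0°)) = 0 + j9.76 V
Step 2 — Sum components: V_total = -33.16 - j57.62 V.
Step 3 — Convert to polar: |V_total| = 66.48 V, ∠V_total = -119.9°.

V_total = 66.48∠-119.9° V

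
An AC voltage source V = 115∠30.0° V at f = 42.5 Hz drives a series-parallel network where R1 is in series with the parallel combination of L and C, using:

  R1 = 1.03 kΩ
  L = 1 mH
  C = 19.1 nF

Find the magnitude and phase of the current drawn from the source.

Step 1 — Angular frequency: ω = 2π·f = 2π·42.5 = 267 rad/s.
Step 2 — Component impedances:
  R1: Z = R = 1030 Ω
  L: Z = jωL = j·267·0.001 = 0 + j0.267 Ω
  C: Z = 1/(jωC) = -j/(ω·C) = 0 - j1.961e+05 Ω
Step 3 — Parallel branch: L || C = 1/(1/L + 1/C) = 0 + j0.267 Ω.
Step 4 — Series with R1: Z_total = R1 + (L || C) = 1030 + j0.267 Ω = 1030∠0.0° Ω.
Step 5 — Source phasor: V = 115∠30.0° V = 99.59 + j57.5 V.
Step 6 — Ohm's law: I = V / Z_total = (99.59 + j57.5) / (1030 + j0.267) = 0.09671 + j0.0558 A.
Step 7 — Convert to polar: |I| = 0.1117 A, ∠I = 30.0°.

I = 0.1117∠30.0° A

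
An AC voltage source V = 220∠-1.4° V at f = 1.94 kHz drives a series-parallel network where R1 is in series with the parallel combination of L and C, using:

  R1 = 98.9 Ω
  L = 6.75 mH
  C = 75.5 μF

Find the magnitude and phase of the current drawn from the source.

Step 1 — Angular frequency: ω = 2π·f = 2π·1940 = 1.219e+04 rad/s.
Step 2 — Component impedances:
  R1: Z = R = 98.9 Ω
  L: Z = jωL = j·1.219e+04·0.00675 = 0 + j82.28 Ω
  C: Z = 1/(jωC) = -j/(ω·C) = 0 - j1.087 Ω
Step 3 — Parallel branch: L || C = 1/(1/L + 1/C) = 0 - j1.101 Ω.
Step 4 — Series with R1: Z_total = R1 + (L || C) = 98.9 - j1.101 Ω = 98.91∠-0.6° Ω.
Step 5 — Source phasor: V = 220∠-1.4° V = 219.9 - j5.375 V.
Step 6 — Ohm's law: I = V / Z_total = (219.9 - j5.375) / (98.9 - j1.101) = 2.224 - j0.02959 A.
Step 7 — Convert to polar: |I| = 2.224 A, ∠I = -0.8°.

I = 2.224∠-0.8° A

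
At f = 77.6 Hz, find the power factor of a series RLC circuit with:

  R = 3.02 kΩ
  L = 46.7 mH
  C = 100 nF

Step 1 — Angular frequency: ω = 2π·f = 2π·77.6 = 487.6 rad/s.
Step 2 — Component impedances:
  R: Z = R = 3020 Ω
  L: Z = jωL = j·487.6·0.0467 = 0 + j22.77 Ω
  C: Z = 1/(jωC) = -j/(ω·C) = 0 - j2.051e+04 Ω
Step 3 — Series combination: Z_total = R + L + C = 3020 - j2.049e+04 Ω = 2.071e+04∠-81.6° Ω.
Step 4 — Power factor: PF = cos(φ) = Re(Z)/|Z| = 3020/2.071e+04 = 0.1458.
Step 5 — Type: Im(Z) = -2.049e+04 ⇒ leading (phase φ = -81.6°).

PF = 0.1458 (leading, φ = -81.6°)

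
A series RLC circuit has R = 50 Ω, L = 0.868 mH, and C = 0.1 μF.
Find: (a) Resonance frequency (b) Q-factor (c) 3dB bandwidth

Step 1 — Resonance condition Im(Z)=0 gives ω₀ = 1/√(LC).
Step 2 — ω₀ = 1/√(0.000868·1e-07) = 1.073e+05 rad/s.
Step 3 — f₀ = ω₀/(2π) = 1.708e+04 Hz.
Step 4 — Series Q: Q = ω₀L/R = 1.073e+05·0.000868/50 = 1.863.
Step 5 — 3dB bandwidth: Δω = ω₀/Q = 5.76e+04 rad/s; BW = Δω/(2π) = 9168 Hz.

(a) f₀ = 1.708e+04 Hz  (b) Q = 1.863  (c) BW = 9168 Hz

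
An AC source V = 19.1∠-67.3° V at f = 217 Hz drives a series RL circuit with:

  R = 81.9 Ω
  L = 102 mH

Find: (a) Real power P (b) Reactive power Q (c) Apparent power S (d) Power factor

Step 1 — Angular frequency: ω = 2π·f = 2π·217 = 1363 rad/s.
Step 2 — Component impedances:
  R: Z = R = 81.9 Ω
  L: Z = jωL = j·1363·0.102 = 0 + j139.1 Ω
Step 3 — Series combination: Z_total = R + L = 81.9 + j139.1 Ω = 161.4∠59.5° Ω.
Step 4 — Source phasor: V = 19.1∠-67.3° V = 7.371 - j17.62 V.
Step 5 — Current: I = V / Z = -0.0709 - j0.09475 A = 0.1183∠-126.8° A.
Step 6 — Complex power: S = V·I* = 1.147 + j1.948 VA.
Step 7 — Real power: P = Re(S) = 1.147 W.
Step 8 — Reactive power: Q = Im(S) = 1.948 VAR.
Step 9 — Apparent power: |S| = 2.26 VA.
Step 10 — Power factor: PF = P/|S| = 0.5074 (lagging).

(a) P = 1.147 W  (b) Q = 1.948 VAR  (c) S = 2.26 VA  (d) PF = 0.5074 (lagging)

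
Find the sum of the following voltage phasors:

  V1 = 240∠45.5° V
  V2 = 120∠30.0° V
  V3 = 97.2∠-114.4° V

Step 1 — Convert each phasor to rectangular form:
  V1 = 240·(cos(45.5°) + j·sin(45.5°)) = 168.2 + j171.2 V
  V2 = 120·(cos(30.0°) + j·sin(30.0°)) = 103.9 + j60 V
  V3 = 97.2·(cos(-114.4°) + j·sin(-114.4°)) = -40.15 - j88.52 V
Step 2 — Sum components: V_total = 232 + j142.7 V.
Step 3 — Convert to polar: |V_total| = 272.3 V, ∠V_total = 31.6°.

V_total = 272.3∠31.6° V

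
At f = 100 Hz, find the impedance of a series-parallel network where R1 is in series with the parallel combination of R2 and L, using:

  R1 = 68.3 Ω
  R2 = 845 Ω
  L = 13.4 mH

Step 1 — Angular frequency: ω = 2π·f = 2π·100 = 628.3 rad/s.
Step 2 — Component impedances:
  R1: Z = R = 68.3 Ω
  R2: Z = R = 845 Ω
  L: Z = jωL = j·628.3·0.0134 = 0 + j8.419 Ω
Step 3 — Parallel branch: R2 || L = 1/(1/R2 + 1/L) = 0.08388 + j8.419 Ω.
Step 4 — Series with R1: Z_total = R1 + (R2 || L) = 68.38 + j8.419 Ω = 68.9∠7.0° Ω.

Z = 68.38 + j8.419 Ω = 68.9∠7.0° Ω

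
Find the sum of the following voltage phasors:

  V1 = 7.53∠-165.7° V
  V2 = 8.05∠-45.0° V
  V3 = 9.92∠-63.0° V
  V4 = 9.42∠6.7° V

Step 1 — Convert each phasor to rectangular form:
  V1 = 7.53·(cos(-165.7°) + j·sin(-165.7°)) = -7.297 - j1.86 V
  V2 = 8.05·(cos(-45.0°) + j·sin(-45.0°)) = 5.692 - j5.692 V
  V3 = 9.92·(cos(-63.0°) + j·sin(-63.0°)) = 4.504 - j8.839 V
  V4 = 9.42·(cos(6.7°) + j·sin(6.7°)) = 9.356 + j1.099 V
Step 2 — Sum components: V_total = 12.25 - j15.29 V.
Step 3 — Convert to polar: |V_total| = 19.6 V, ∠V_total = -51.3°.

V_total = 19.6∠-51.3° V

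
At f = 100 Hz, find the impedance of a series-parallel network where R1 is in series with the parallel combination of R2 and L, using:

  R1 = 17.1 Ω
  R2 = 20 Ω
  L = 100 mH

Step 1 — Angular frequency: ω = 2π·f = 2π·100 = 628.3 rad/s.
Step 2 — Component impedances:
  R1: Z = R = 17.1 Ω
  R2: Z = R = 20 Ω
  L: Z = jωL = j·628.3·0.1 = 0 + j62.83 Ω
Step 3 — Parallel branch: R2 || L = 1/(1/R2 + 1/L) = 18.16 + j5.781 Ω.
Step 4 — Series with R1: Z_total = R1 + (R2 || L) = 35.26 + j5.781 Ω = 35.73∠9.3° Ω.

Z = 35.26 + j5.781 Ω = 35.73∠9.3° Ω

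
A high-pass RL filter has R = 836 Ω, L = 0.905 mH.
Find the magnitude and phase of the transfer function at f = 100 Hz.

Step 1 — Angular frequency: ω = 2π·100 = 628.3 rad/s.
Step 2 — Transfer function: H(jω) = jωL/(R + jωL).
Step 3 — Numerator jωL = j·0.5686; denominator R + jωL = 836 + j0.5686.
Step 4 — H = 4.626e-07 + j0.0006802.
Step 5 — Magnitude: |H| = 0.0006802 (-63.3 dB); phase: φ = 90.0°.

|H| = 0.0006802 (-63.3 dB), φ = 90.0°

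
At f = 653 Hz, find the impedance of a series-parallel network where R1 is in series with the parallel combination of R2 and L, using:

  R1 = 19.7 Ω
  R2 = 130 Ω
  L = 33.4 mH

Step 1 — Angular frequency: ω = 2π·f = 2π·653 = 4103 rad/s.
Step 2 — Component impedances:
  R1: Z = R = 19.7 Ω
  R2: Z = R = 130 Ω
  L: Z = jωL = j·4103·0.0334 = 0 + j137 Ω
Step 3 — Parallel branch: R2 || L = 1/(1/R2 + 1/L) = 68.42 + j64.91 Ω.
Step 4 — Series with R1: Z_total = R1 + (R2 || L) = 88.12 + j64.91 Ω = 109.4∠36.4° Ω.

Z = 88.12 + j64.91 Ω = 109.4∠36.4° Ω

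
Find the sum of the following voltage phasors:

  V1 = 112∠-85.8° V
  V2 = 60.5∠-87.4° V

Step 1 — Convert each phasor to rectangular form:
  V1 = 112·(cos(-85.8°) + j·sin(-85.8°)) = 8.203 - j111.7 V
  V2 = 60.5·(cos(-87.4°) + j·sin(-87.4°)) = 2.744 - j60.44 V
Step 2 — Sum components: V_total = 10.95 - j172.1 V.
Step 3 — Convert to polar: |V_total| = 172.5 V, ∠V_total = -86.4°.

V_total = 172.5∠-86.4° V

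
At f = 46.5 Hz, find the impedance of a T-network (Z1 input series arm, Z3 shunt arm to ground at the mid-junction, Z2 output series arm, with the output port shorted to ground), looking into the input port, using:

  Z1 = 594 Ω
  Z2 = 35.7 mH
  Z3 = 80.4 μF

Step 1 — Angular frequency: ω = 2π·f = 2π·46.5 = 292.2 rad/s.
Step 2 — Component impedances:
  Z1: Z = R = 594 Ω
  Z2: Z = jωL = j·292.2·0.0357 = 0 + j10.43 Ω
  Z3: Z = 1/(jωC) = -j/(ω·C) = 0 - j42.57 Ω
Step 3 — With the output port shorted to ground, the output series arm Z2 runs from the junction to ground; the shunt arm Z3 also runs from the junction to ground. They appear in parallel: Z3 || Z2 = 0 + j13.82 Ω.
Step 4 — Series with input arm Z1: Z_in = Z1 + (Z3 || Z2) = 594 + j13.82 Ω = 594.2∠1.3° Ω.

Z = 594 + j13.82 Ω = 594.2∠1.3° Ω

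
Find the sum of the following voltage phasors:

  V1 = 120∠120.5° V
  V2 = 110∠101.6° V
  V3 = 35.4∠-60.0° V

Step 1 — Convert each phasor to rectangular form:
  V1 = 120·(cos(120.5°) + j·sin(120.5°)) = -60.9 + j103.4 V
  V2 = 110·(cos(101.6°) + j·sin(101.6°)) = -22.12 + j107.8 V
  V3 = 35.4·(cos(-60.0°) + j·sin(-60.0°)) = 17.7 - j30.66 V
Step 2 — Sum components: V_total = -65.32 + j180.5 V.
Step 3 — Convert to polar: |V_total| = 191.9 V, ∠V_total = 109.9°.

V_total = 191.9∠109.9° V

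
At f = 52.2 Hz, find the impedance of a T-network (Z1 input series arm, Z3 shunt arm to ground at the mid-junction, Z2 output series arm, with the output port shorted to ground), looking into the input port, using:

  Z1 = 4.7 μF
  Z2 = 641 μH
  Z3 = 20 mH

Step 1 — Angular frequency: ω = 2π·f = 2π·52.2 = 328 rad/s.
Step 2 — Component impedances:
  Z1: Z = 1/(jωC) = -j/(ω·C) = 0 - j648.7 Ω
  Z2: Z = jωL = j·328·0.000641 = 0 + j0.2102 Ω
  Z3: Z = jωL = j·328·0.02 = 0 + j6.56 Ω
Step 3 — With the output port shorted to ground, the output series arm Z2 runs from the junction to ground; the shunt arm Z3 also runs from the junction to ground. They appear in parallel: Z3 || Z2 = 0 + j0.2037 Ω.
Step 4 — Series with input arm Z1: Z_in = Z1 + (Z3 || Z2) = 0 - j648.5 Ω = 648.5∠-90.0° Ω.

Z = 0 - j648.5 Ω = 648.5∠-90.0° Ω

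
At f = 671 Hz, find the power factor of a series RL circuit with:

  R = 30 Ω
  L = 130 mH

Step 1 — Angular frequency: ω = 2π·f = 2π·671 = 4216 rad/s.
Step 2 — Component impedances:
  R: Z = R = 30 Ω
  L: Z = jωL = j·4216·0.13 = 0 + j548.1 Ω
Step 3 — Series combination: Z_total = R + L = 30 + j548.1 Ω = 548.9∠86.9° Ω.
Step 4 — Power factor: PF = cos(φ) = Re(Z)/|Z| = 30/548.9 = 0.05465.
Step 5 — Type: Im(Z) = 548.1 ⇒ lagging (phase φ = 86.9°).

PF = 0.05465 (lagging, φ = 86.9°)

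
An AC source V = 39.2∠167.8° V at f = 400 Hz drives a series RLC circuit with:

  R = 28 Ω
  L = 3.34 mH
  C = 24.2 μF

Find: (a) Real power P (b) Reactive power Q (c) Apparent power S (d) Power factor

Step 1 — Angular frequency: ω = 2π·f = 2π·400 = 2513 rad/s.
Step 2 — Component impedances:
  R: Z = R = 28 Ω
  L: Z = jωL = j·2513·0.00334 = 0 + j8.394 Ω
  C: Z = 1/(jωC) = -j/(ω·C) = 0 - j16.44 Ω
Step 3 — Series combination: Z_total = R + L + C = 28 - j8.047 Ω = 29.13∠-16.0° Ω.
Step 4 — Source phasor: V = 39.2∠167.8° V = -38.31 + j8.284 V.
Step 5 — Current: I = V / Z = -1.343 - j0.08999 A = 1.346∠-176.2° A.
Step 6 — Complex power: S = V·I* = 50.69 - j14.57 VA.
Step 7 — Real power: P = Re(S) = 50.69 W.
Step 8 — Reactive power: Q = Im(S) = -14.57 VAR.
Step 9 — Apparent power: |S| = 52.74 VA.
Step 10 — Power factor: PF = P/|S| = 0.9611 (leading).

(a) P = 50.69 W  (b) Q = -14.57 VAR  (c) S = 52.74 VA  (d) PF = 0.9611 (leading)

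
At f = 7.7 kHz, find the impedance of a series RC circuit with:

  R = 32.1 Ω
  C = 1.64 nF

Step 1 — Angular frequency: ω = 2π·f = 2π·7700 = 4.838e+04 rad/s.
Step 2 — Component impedances:
  R: Z = R = 32.1 Ω
  C: Z = 1/(jωC) = -j/(ω·C) = 0 - j1.26e+04 Ω
Step 3 — Series combination: Z_total = R + C = 32.1 - j1.26e+04 Ω = 1.26e+04∠-89.9° Ω.

Z = 32.1 - j1.26e+04 Ω = 1.26e+04∠-89.9° Ω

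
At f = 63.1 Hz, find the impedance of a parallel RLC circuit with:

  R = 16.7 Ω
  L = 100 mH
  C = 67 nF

Step 1 — Angular frequency: ω = 2π·f = 2π·63.1 = 396.5 rad/s.
Step 2 — Component impedances:
  R: Z = R = 16.7 Ω
  L: Z = jωL = j·396.5·0.1 = 0 + j39.65 Ω
  C: Z = 1/(jωC) = -j/(ω·C) = 0 - j3.765e+04 Ω
Step 3 — Parallel combination: 1/Z_total = 1/R + 1/L + 1/C; Z_total = 14.19 + j5.97 Ω = 15.39∠22.8° Ω.

Z = 14.19 + j5.97 Ω = 15.39∠22.8° Ω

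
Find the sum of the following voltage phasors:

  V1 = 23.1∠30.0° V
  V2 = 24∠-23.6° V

Step 1 — Convert each phasor to rectangular form:
  V1 = 23.1·(cos(30.0°) + j·sin(30.0°)) = 20.01 + j11.55 V
  V2 = 24·(cos(-23.6°) + j·sin(-23.6°)) = 21.99 - j9.608 V
Step 2 — Sum components: V_total = 42 + j1.942 V.
Step 3 — Convert to polar: |V_total| = 42.04 V, ∠V_total = 2.6°.

V_total = 42.04∠2.6° V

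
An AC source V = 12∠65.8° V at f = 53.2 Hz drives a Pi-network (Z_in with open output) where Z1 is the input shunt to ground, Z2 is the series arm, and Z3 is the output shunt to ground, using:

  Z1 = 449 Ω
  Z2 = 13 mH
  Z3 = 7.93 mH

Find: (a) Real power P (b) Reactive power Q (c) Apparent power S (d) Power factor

Step 1 — Angular frequency: ω = 2π·f = 2π·53.2 = 334.3 rad/s.
Step 2 — Component impedances:
  Z1: Z = R = 449 Ω
  Z2: Z = jωL = j·334.3·0.013 = 0 + j4.345 Ω
  Z3: Z = jωL = j·334.3·0.00793 = 0 + j2.651 Ω
Step 3 — With open output, the series arm Z2 and the output shunt Z3 appear in series to ground: Z2 + Z3 = 0 + j6.996 Ω.
Step 4 — Parallel with input shunt Z1: Z_in = Z1 || (Z2 + Z3) = 0.109 + j6.994 Ω = 6.995∠89.1° Ω.
Step 5 — Source phasor: V = 12∠65.8° V = 4.919 + j10.95 V.
Step 6 — Current: I = V / Z = 1.575 - j0.6787 A = 1.715∠-23.3° A.
Step 7 — Complex power: S = V·I* = 0.3207 + j20.58 VA.
Step 8 — Real power: P = Re(S) = 0.3207 W.
Step 9 — Reactive power: Q = Im(S) = 20.58 VAR.
Step 10 — Apparent power: |S| = 20.59 VA.
Step 11 — Power factor: PF = P/|S| = 0.01558 (lagging).

(a) P = 0.3207 W  (b) Q = 20.58 VAR  (c) S = 20.59 VA  (d) PF = 0.01558 (lagging)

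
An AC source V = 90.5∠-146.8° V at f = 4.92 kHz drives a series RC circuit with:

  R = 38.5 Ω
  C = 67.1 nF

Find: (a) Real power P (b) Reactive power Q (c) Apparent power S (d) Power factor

Step 1 — Angular frequency: ω = 2π·f = 2π·4920 = 3.091e+04 rad/s.
Step 2 — Component impedances:
  R: Z = R = 38.5 Ω
  C: Z = 1/(jωC) = -j/(ω·C) = 0 - j482.1 Ω
Step 3 — Series combination: Z_total = R + C = 38.5 - j482.1 Ω = 483.6∠-85.4° Ω.
Step 4 — Source phasor: V = 90.5∠-146.8° V = -75.73 - j49.55 V.
Step 5 — Current: I = V / Z = 0.08967 - j0.1642 A = 0.1871∠-61.4° A.
Step 6 — Complex power: S = V·I* = 1.348 - j16.88 VA.
Step 7 — Real power: P = Re(S) = 1.348 W.
Step 8 — Reactive power: Q = Im(S) = -16.88 VAR.
Step 9 — Apparent power: |S| = 16.93 VA.
Step 10 — Power factor: PF = P/|S| = 0.07961 (leading).

(a) P = 1.348 W  (b) Q = -16.88 VAR  (c) S = 16.93 VA  (d) PF = 0.07961 (leading)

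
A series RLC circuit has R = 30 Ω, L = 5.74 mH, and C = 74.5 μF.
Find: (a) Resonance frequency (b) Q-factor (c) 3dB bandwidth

Step 1 — Resonance: ω₀ = 1/√(LC) = 1/√(0.00574·7.45e-05) = 1529 rad/s.
Step 2 — f₀ = ω₀/(2π) = 243.4 Hz.
Step 3 — Series Q: Q = ω₀L/R = 1529·0.00574/30 = 0.2926.
Step 4 — Bandwidth: Δω = ω₀/Q = 5226 rad/s; BW = Δω/(2π) = 831.8 Hz.

(a) f₀ = 243.4 Hz  (b) Q = 0.2926  (c) BW = 831.8 Hz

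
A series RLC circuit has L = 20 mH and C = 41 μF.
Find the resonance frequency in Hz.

Step 1 — Resonance condition Im(Z)=0 gives ω₀ = 1/√(LC).
Step 2 — ω₀ = 1/√(0.02·4.1e-05) = 1104 rad/s.
Step 3 — f₀ = ω₀/(2π) = 175.8 Hz.

f₀ = 175.8 Hz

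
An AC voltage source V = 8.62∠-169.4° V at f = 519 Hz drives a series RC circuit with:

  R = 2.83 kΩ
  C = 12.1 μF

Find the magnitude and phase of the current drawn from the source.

Step 1 — Angular frequency: ω = 2π·f = 2π·519 = 3261 rad/s.
Step 2 — Component impedances:
  R: Z = R = 2830 Ω
  C: Z = 1/(jωC) = -j/(ω·C) = 0 - j25.34 Ω
Step 3 — Series combination: Z_total = R + C = 2830 - j25.34 Ω = 2830∠-0.5° Ω.
Step 4 — Source phasor: V = 8.62∠-169.4° V = -8.473 - j1.586 V.
Step 5 — Ohm's law: I = V / Z_total = (-8.473 - j1.586) / (2830 - j25.34) = -0.002989 - j0.0005871 A.
Step 6 — Convert to polar: |I| = 0.003046 A, ∠I = -168.9°.

I = 0.003046∠-168.9° A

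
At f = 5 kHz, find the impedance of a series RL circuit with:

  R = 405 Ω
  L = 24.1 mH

Step 1 — Angular frequency: ω = 2π·f = 2π·5000 = 3.142e+04 rad/s.
Step 2 — Component impedances:
  R: Z = R = 405 Ω
  L: Z = jωL = j·3.142e+04·0.0241 = 0 + j757.1 Ω
Step 3 — Series combination: Z_total = R + L = 405 + j757.1 Ω = 858.6∠61.9° Ω.

Z = 405 + j757.1 Ω = 858.6∠61.9° Ω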